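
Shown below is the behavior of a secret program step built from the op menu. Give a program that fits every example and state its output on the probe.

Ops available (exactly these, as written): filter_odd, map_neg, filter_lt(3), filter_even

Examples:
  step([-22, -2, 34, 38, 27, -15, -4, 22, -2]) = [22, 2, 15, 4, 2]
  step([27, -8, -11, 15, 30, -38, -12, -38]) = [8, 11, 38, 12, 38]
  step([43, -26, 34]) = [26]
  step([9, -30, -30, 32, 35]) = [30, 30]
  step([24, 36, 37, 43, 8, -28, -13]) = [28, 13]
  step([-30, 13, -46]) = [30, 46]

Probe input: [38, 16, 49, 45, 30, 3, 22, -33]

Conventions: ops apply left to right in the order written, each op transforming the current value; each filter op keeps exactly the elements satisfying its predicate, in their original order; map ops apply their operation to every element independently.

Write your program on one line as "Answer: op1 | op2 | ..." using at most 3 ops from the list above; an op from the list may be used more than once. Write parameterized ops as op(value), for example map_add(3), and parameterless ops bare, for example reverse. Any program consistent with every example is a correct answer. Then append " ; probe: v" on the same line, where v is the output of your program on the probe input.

filter_lt(3) | map_neg ; probe: [33]

Check, running the answer program on each example:
  [-22, -2, 34, 38, 27, -15, -4, 22, -2] -> [-22, -2, -15, -4, -2] -> [22, 2, 15, 4, 2]
  [27, -8, -11, 15, 30, -38, -12, -38] -> [-8, -11, -38, -12, -38] -> [8, 11, 38, 12, 38]
  [43, -26, 34] -> [-26] -> [26]
  [9, -30, -30, 32, 35] -> [-30, -30] -> [30, 30]
  [24, 36, 37, 43, 8, -28, -13] -> [-28, -13] -> [28, 13]
  [-30, 13, -46] -> [-30, -46] -> [30, 46]
  probe: [38, 16, 49, 45, 30, 3, 22, -33] -> [-33] -> [33]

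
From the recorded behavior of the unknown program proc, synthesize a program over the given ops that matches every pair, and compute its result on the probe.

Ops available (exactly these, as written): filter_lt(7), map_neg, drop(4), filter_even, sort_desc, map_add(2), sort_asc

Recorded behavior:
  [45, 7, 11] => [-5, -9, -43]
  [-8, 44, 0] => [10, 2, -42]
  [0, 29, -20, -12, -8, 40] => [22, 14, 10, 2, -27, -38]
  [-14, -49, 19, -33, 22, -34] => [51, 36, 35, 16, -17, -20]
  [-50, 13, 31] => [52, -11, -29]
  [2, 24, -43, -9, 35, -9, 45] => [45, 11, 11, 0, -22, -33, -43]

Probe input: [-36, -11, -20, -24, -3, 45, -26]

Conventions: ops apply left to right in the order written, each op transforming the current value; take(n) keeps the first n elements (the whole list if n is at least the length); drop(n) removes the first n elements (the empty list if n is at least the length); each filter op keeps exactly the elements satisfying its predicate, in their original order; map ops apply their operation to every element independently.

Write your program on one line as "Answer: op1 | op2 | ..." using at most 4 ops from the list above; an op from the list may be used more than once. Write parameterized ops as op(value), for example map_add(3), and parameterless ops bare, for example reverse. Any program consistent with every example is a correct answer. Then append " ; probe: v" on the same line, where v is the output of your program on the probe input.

map_neg | sort_desc | map_add(2) ; probe: [38, 28, 26, 22, 13, 5, -43]

Check, running the answer program on each example:
  [45, 7, 11] -> [-45, -7, -11] -> [-7, -11, -45] -> [-5, -9, -43]
  [-8, 44, 0] -> [8, -44, 0] -> [8, 0, -44] -> [10, 2, -42]
  [0, 29, -20, -12, -8, 40] -> [0, -29, 20, 12, 8, -40] -> [20, 12, 8, 0, -29, -40] -> [22, 14, 10, 2, -27, -38]
  [-14, -49, 19, -33, 22, -34] -> [14, 49, -19, 33, -22, 34] -> [49, 34, 33, 14, -19, -22] -> [51, 36, 35, 16, -17, -20]
  [-50, 13, 31] -> [50, -13, -31] -> [50, -13, -31] -> [52, -11, -29]
  [2, 24, -43, -9, 35, -9, 45] -> [-2, -24, 43, 9, -35, 9, -45] -> [43, 9, 9, -2, -24, -35, -45] -> [45, 11, 11, 0, -22, -33, -43]
  probe: [-36, -11, -20, -24, -3, 45, -26] -> [36, 11, 20, 24, 3, -45, 26] -> [36, 26, 24, 20, 11, 3, -45] -> [38, 28, 26, 22, 13, 5, -43]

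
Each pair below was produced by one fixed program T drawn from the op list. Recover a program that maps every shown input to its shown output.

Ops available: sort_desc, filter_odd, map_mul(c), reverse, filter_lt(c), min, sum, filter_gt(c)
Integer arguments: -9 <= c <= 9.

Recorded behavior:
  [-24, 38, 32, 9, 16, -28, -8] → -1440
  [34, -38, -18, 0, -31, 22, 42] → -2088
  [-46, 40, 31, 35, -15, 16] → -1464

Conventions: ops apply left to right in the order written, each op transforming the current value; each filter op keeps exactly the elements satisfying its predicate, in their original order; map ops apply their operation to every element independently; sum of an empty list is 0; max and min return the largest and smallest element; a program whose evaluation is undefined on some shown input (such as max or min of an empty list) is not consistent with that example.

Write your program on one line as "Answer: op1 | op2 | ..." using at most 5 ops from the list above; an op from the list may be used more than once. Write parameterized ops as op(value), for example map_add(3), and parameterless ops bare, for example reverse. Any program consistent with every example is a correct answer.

map_mul(-3) | sort_desc | map_mul(-8) | filter_lt(-4) | sum

Check, running the answer program on each example:
  [-24, 38, 32, 9, 16, -28, -8] -> [72, -114, -96, -27, -48, 84, 24] -> [84, 72, 24, -27, -48, -96, -114] -> [-672, -576, -192, 216, 384, 768, 912] -> [-672, -576, -192] -> -1440
  [34, -38, -18, 0, -31, 22, 42] -> [-102, 114, 54, 0, 93, -66, -126] -> [114, 93, 54, 0, -66, -102, -126] -> [-912, -744, -432, 0, 528, 816, 1008] -> [-912, -744, -432] -> -2088
  [-46, 40, 31, 35, -15, 16] -> [138, -120, -93, -105, 45, -48] -> [138, 45, -48, -93, -105, -120] -> [-1104, -360, 384, 744, 840, 960] -> [-1104, -360] -> -1464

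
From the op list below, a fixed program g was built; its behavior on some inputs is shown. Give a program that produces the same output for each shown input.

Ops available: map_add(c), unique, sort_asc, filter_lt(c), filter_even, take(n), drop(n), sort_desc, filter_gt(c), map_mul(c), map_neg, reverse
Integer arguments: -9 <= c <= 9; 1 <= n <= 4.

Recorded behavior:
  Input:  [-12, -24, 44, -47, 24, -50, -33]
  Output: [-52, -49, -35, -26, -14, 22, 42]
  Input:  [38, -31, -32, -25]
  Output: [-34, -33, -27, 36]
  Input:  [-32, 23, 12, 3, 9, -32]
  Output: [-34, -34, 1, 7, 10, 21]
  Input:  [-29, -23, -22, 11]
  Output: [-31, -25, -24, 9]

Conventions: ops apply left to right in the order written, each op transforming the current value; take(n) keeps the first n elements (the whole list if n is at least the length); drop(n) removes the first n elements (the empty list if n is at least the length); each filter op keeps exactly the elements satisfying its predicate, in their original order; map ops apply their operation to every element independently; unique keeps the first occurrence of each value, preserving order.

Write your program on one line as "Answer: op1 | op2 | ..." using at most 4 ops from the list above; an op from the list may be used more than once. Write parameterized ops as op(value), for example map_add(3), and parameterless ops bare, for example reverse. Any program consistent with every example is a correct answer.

map_add(-2) | reverse | sort_asc

Check, running the answer program on each example:
  [-12, -24, 44, -47, 24, -50, -33] -> [-14, -26, 42, -49, 22, -52, -35] -> [-35, -52, 22, -49, 42, -26, -14] -> [-52, -49, -35, -26, -14, 22, 42]
  [38, -31, -32, -25] -> [36, -33, -34, -27] -> [-27, -34, -33, 36] -> [-34, -33, -27, 36]
  [-32, 23, 12, 3, 9, -32] -> [-34, 21, 10, 1, 7, -34] -> [-34, 7, 1, 10, 21, -34] -> [-34, -34, 1, 7, 10, 21]
  [-29, -23, -22, 11] -> [-31, -25, -24, 9] -> [9, -24, -25, -31] -> [-31, -25, -24, 9]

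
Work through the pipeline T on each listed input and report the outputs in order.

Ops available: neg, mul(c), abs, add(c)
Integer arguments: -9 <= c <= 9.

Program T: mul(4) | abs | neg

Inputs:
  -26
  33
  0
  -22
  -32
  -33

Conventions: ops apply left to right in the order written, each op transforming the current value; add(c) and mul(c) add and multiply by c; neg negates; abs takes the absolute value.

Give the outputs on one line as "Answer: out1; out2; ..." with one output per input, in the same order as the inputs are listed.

Execution, op by op:
  -26 -> -104 -> 104 -> -104
  33 -> 132 -> 132 -> -132
  0 -> 0 -> 0 -> 0
  -22 -> -88 -> 88 -> -88
  -32 -> -128 -> 128 -> -128
  -33 -> -132 -> 132 -> -132

-104; -132; 0; -88; -128; -132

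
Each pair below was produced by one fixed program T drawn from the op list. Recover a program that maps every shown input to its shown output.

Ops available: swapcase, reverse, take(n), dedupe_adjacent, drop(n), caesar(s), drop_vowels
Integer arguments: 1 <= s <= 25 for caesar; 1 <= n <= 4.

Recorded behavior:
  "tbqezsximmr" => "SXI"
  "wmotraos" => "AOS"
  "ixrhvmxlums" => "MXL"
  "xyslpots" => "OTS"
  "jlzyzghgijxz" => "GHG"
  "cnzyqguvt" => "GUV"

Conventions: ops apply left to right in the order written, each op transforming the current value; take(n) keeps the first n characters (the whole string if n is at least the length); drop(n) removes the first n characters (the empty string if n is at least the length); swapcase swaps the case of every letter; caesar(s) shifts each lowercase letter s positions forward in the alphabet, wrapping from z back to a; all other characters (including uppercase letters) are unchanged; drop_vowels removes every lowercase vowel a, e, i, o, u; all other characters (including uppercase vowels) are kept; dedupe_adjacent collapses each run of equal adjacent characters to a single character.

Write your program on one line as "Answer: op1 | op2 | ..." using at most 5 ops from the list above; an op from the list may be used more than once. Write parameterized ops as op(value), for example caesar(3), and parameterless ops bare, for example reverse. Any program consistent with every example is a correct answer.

drop(4) | drop(1) | swapcase | take(3)

Check, running the answer program on each example:
  "tbqezsximmr" -> "zsximmr" -> "sximmr" -> "SXIMMR" -> "SXI"
  "wmotraos" -> "raos" -> "aos" -> "AOS" -> "AOS"
  "ixrhvmxlums" -> "vmxlums" -> "mxlums" -> "MXLUMS" -> "MXL"
  "xyslpots" -> "pots" -> "ots" -> "OTS" -> "OTS"
  "jlzyzghgijxz" -> "zghgijxz" -> "ghgijxz" -> "GHGIJXZ" -> "GHG"
  "cnzyqguvt" -> "qguvt" -> "guvt" -> "GUVT" -> "GUV"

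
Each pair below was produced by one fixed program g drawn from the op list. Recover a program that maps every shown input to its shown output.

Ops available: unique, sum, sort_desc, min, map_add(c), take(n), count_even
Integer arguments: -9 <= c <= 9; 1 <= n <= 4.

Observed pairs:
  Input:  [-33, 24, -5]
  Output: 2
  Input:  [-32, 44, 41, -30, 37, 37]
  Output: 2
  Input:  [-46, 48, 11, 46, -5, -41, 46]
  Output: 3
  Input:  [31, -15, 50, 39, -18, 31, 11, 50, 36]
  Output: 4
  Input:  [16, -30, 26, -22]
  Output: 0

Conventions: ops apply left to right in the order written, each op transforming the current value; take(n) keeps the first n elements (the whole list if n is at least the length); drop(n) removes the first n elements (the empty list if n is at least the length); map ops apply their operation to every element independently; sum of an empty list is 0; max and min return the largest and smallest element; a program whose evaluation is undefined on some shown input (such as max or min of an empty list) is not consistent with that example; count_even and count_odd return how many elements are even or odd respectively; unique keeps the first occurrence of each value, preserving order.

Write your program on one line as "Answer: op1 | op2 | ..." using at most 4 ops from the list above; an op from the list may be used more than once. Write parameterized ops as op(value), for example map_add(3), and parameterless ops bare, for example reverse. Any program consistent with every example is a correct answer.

unique | map_add(7) | count_even

Check, running the answer program on each example:
  [-33, 24, -5] -> [-33, 24, -5] -> [-26, 31, 2] -> 2
  [-32, 44, 41, -30, 37, 37] -> [-32, 44, 41, -30, 37] -> [-25, 51, 48, -23, 44] -> 2
  [-46, 48, 11, 46, -5, -41, 46] -> [-46, 48, 11, 46, -5, -41] -> [-39, 55, 18, 53, 2, -34] -> 3
  [31, -15, 50, 39, -18, 31, 11, 50, 36] -> [31, -15, 50, 39, -18, 11, 36] -> [38, -8, 57, 46, -11, 18, 43] -> 4
  [16, -30, 26, -22] -> [16, -30, 26, -22] -> [23, -23, 33, -15] -> 0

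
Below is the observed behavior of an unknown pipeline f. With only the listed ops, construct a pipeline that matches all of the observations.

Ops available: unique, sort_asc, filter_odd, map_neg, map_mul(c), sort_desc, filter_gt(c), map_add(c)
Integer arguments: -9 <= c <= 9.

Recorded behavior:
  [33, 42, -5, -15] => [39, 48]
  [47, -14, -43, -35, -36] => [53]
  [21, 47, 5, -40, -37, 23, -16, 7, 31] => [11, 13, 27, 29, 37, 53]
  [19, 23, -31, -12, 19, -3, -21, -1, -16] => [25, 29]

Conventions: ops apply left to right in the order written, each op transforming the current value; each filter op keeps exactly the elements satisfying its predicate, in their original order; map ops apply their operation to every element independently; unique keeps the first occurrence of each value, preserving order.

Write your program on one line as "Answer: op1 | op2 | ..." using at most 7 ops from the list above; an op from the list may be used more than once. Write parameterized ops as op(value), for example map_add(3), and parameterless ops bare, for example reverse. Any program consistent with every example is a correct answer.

map_add(-1) | sort_desc | unique | sort_asc | filter_gt(-2) | map_add(7)

Check, running the answer program on each example:
  [33, 42, -5, -15] -> [32, 41, -6, -16] -> [41, 32, -6, -16] -> [41, 32, -6, -16] -> [-16, -6, 32, 41] -> [32, 41] -> [39, 48]
  [47, -14, -43, -35, -36] -> [46, -15, -44, -36, -37] -> [46, -15, -36, -37, -44] -> [46, -15, -36, -37, -44] -> [-44, -37, -36, -15, 46] -> [46] -> [53]
  [21, 47, 5, -40, -37, 23, -16, 7, 31] -> [20, 46, 4, -41, -38, 22, -17, 6, 30] -> [46, 30, 22, 20, 6, 4, -17, -38, -41] -> [46, 30, 22, 20, 6, 4, -17, -38, -41] -> [-41, -38, -17, 4, 6, 20, 22, 30, 46] -> [4, 6, 20, 22, 30, 46] -> [11, 13, 27, 29, 37, 53]
  [19, 23, -31, -12, 19, -3, -21, -1, -16] -> [18, 22, -32, -13, 18, -4, -22, -2, -17] -> [22, 18, 18, -2, -4, -13, -17, -22, -32] -> [22, 18, -2, -4, -13, -17, -22, -32] -> [-32, -22, -17, -13, -4, -2, 18, 22] -> [18, 22] -> [25, 29]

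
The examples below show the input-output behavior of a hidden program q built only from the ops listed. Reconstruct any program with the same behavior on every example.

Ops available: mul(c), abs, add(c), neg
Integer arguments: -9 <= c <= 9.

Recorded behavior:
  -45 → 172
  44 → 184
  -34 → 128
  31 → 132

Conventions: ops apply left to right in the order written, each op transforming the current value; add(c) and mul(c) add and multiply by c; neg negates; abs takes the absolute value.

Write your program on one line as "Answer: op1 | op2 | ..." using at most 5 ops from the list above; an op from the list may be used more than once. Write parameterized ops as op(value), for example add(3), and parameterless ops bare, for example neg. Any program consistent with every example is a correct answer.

add(2) | abs | neg | mul(-4)

Check, running the answer program on each example:
  -45 -> -43 -> 43 -> -43 -> 172
  44 -> 46 -> 46 -> -46 -> 184
  -34 -> -32 -> 32 -> -32 -> 128
  31 -> 33 -> 33 -> -33 -> 132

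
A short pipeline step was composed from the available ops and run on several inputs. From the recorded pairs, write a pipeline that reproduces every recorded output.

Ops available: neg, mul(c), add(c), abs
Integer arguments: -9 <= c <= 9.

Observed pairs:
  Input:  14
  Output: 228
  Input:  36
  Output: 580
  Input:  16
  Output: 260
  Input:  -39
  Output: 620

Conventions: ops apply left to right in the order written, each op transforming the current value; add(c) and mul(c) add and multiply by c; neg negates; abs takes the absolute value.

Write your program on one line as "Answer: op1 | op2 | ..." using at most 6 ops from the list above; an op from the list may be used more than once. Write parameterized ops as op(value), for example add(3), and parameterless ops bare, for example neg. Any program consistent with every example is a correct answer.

mul(8) | add(6) | mul(-2) | add(8) | abs

Check, running the answer program on each example:
  14 -> 112 -> 118 -> -236 -> -228 -> 228
  36 -> 288 -> 294 -> -588 -> -580 -> 580
  16 -> 128 -> 134 -> -268 -> -260 -> 260
  -39 -> -312 -> -306 -> 612 -> 620 -> 620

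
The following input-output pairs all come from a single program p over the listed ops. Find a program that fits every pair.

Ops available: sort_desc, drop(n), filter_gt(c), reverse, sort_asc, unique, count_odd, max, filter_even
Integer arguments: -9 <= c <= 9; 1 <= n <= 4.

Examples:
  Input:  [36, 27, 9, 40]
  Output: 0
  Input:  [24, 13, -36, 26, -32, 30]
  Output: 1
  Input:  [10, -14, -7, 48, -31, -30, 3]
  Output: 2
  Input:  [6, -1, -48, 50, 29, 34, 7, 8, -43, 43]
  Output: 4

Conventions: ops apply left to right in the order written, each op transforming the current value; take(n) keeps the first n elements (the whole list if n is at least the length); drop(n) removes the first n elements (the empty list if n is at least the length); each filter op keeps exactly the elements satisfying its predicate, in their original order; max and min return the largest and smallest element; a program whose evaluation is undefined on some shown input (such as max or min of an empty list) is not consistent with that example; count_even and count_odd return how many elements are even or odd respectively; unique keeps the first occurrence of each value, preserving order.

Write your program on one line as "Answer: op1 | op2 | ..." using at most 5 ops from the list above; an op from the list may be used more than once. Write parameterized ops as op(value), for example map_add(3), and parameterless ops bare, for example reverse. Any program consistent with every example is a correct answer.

sort_desc | reverse | drop(2) | count_odd

Check, running the answer program on each example:
  [36, 27, 9, 40] -> [40, 36, 27, 9] -> [9, 27, 36, 40] -> [36, 40] -> 0
  [24, 13, -36, 26, -32, 30] -> [30, 26, 24, 13, -32, -36] -> [-36, -32, 13, 24, 26, 30] -> [13, 24, 26, 30] -> 1
  [10, -14, -7, 48, -31, -30, 3] -> [48, 10, 3, -7, -14, -30, -31] -> [-31, -30, -14, -7, 3, 10, 48] -> [-14, -7, 3, 10, 48] -> 2
  [6, -1, -48, 50, 29, 34, 7, 8, -43, 43] -> [50, 43, 34, 29, 8, 7, 6, -1, -43, -48] -> [-48, -43, -1, 6, 7, 8, 29, 34, 43, 50] -> [-1, 6, 7, 8, 29, 34, 43, 50] -> 4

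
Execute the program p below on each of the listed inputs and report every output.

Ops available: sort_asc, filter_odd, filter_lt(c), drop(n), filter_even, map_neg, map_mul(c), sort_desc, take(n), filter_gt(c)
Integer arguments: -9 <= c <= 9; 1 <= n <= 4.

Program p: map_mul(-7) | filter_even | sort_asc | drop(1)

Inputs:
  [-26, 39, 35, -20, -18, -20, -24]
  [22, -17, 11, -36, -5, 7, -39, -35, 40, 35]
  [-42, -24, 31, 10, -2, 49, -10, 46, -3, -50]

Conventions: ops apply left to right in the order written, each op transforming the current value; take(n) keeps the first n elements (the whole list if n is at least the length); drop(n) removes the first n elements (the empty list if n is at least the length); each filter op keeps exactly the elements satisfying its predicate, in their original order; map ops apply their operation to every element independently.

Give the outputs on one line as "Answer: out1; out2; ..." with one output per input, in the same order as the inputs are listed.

[140, 140, 168, 182]; [-154, 252]; [-70, 14, 70, 168, 294, 350]

Execution, op by op:
  [-26, 39, 35, -20, -18, -20, -24] -> [182, -273, -245, 140, 126, 140, 168] -> [182, 140, 126, 140, 168] -> [126, 140, 140, 168, 182] -> [140, 140, 168, 182]
  [22, -17, 11, -36, -5, 7, -39, -35, 40, 35] -> [-154, 119, -77, 252, 35, -49, 273, 245, -280, -245] -> [-154, 252, -280] -> [-280, -154, 252] -> [-154, 252]
  [-42, -24, 31, 10, -2, 49, -10, 46, -3, -50] -> [294, 168, -217, -70, 14, -343, 70, -322, 21, 350] -> [294, 168, -70, 14, 70, -322, 350] -> [-322, -70, 14, 70, 168, 294, 350] -> [-70, 14, 70, 168, 294, 350]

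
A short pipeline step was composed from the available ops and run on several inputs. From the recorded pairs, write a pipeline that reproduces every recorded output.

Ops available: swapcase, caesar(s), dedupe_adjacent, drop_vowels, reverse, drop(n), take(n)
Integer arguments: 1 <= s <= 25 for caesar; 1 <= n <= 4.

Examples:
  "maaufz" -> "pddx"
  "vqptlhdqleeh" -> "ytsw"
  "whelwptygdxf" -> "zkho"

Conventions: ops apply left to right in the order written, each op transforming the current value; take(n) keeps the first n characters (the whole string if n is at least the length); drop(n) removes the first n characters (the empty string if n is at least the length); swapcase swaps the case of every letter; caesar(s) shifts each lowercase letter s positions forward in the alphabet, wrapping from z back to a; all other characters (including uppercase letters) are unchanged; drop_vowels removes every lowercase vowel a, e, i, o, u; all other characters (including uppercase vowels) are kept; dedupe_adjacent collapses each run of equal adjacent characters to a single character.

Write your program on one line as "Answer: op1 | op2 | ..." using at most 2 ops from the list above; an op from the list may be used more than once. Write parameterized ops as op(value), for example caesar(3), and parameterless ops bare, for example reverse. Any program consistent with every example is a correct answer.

take(4) | caesar(3)

Check, running the answer program on each example:
  "maaufz" -> "maau" -> "pddx"
  "vqptlhdqleeh" -> "vqpt" -> "ytsw"
  "whelwptygdxf" -> "whel" -> "zkho"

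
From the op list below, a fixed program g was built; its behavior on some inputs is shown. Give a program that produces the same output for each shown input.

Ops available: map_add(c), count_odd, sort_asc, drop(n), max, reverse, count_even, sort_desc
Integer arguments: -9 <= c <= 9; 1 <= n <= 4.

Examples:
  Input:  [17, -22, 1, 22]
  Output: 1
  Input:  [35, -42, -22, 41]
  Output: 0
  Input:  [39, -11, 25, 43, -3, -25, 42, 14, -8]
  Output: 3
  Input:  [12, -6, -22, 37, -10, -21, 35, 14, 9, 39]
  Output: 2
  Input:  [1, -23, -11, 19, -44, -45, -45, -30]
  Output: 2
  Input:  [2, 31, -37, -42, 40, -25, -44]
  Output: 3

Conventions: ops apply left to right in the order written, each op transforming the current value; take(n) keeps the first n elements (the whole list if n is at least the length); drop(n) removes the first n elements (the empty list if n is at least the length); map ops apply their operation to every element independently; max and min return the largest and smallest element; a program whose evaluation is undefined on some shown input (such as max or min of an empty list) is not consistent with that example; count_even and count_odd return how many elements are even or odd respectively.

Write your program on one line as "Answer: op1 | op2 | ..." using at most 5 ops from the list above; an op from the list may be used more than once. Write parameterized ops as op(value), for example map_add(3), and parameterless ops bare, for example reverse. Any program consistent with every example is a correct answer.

drop(1) | map_add(-6) | drop(2) | sort_desc | count_even

Check, running the answer program on each example:
  [17, -22, 1, 22] -> [-22, 1, 22] -> [-28, -5, 16] -> [16] -> [16] -> 1
  [35, -42, -22, 41] -> [-42, -22, 41] -> [-48, -28, 35] -> [35] -> [35] -> 0
  [39, -11, 25, 43, -3, -25, 42, 14, -8] -> [-11, 25, 43, -3, -25, 42, 14, -8] -> [-17, 19, 37, -9, -31, 36, 8, -14] -> [37, -9, -31, 36, 8, -14] -> [37, 36, 8, -9, -14, -31] -> 3
  [12, -6, -22, 37, -10, -21, 35, 14, 9, 39] -> [-6, -22, 37, -10, -21, 35, 14, 9, 39] -> [-12, -28, 31, -16, -27, 29, 8, 3, 33] -> [31, -16, -27, 29, 8, 3, 33] -> [33, 31, 29, 8, 3, -16, -27] -> 2
  [1, -23, -11, 19, -44, -45, -45, -30] -> [-23, -11, 19, -44, -45, -45, -30] -> [-29, -17, 13, -50, -51, -51, -36] -> [13, -50, -51, -51, -36] -> [13, -36, -50, -51, -51] -> 2
  [2, 31, -37, -42, 40, -25, -44] -> [31, -37, -42, 40, -25, -44] -> [25, -43, -48, 34, -31, -50] -> [-48, 34, -31, -50] -> [34, -31, -48, -50] -> 3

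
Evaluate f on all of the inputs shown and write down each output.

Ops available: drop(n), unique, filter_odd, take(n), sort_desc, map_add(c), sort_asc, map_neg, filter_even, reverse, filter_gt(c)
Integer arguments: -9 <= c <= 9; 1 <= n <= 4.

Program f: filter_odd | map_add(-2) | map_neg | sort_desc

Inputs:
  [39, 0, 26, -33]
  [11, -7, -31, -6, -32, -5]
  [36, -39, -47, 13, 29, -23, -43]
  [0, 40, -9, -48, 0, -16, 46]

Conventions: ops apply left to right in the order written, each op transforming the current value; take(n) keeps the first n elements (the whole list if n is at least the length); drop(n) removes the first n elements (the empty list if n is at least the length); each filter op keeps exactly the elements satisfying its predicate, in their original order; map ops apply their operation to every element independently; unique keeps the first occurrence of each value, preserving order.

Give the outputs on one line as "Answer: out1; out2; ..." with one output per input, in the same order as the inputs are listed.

Execution, op by op:
  [39, 0, 26, -33] -> [39, -33] -> [37, -35] -> [-37, 35] -> [35, -37]
  [11, -7, -31, -6, -32, -5] -> [11, -7, -31, -5] -> [9, -9, -33, -7] -> [-9, 9, 33, 7] -> [33, 9, 7, -9]
  [36, -39, -47, 13, 29, -23, -43] -> [-39, -47, 13, 29, -23, -43] -> [-41, -49, 11, 27, -25, -45] -> [41, 49, -11, -27, 25, 45] -> [49, 45, 41, 25, -11, -27]
  [0, 40, -9, -48, 0, -16, 46] -> [-9] -> [-11] -> [11] -> [11]

[35, -37]; [33, 9, 7, -9]; [49, 45, 41, 25, -11, -27]; [11]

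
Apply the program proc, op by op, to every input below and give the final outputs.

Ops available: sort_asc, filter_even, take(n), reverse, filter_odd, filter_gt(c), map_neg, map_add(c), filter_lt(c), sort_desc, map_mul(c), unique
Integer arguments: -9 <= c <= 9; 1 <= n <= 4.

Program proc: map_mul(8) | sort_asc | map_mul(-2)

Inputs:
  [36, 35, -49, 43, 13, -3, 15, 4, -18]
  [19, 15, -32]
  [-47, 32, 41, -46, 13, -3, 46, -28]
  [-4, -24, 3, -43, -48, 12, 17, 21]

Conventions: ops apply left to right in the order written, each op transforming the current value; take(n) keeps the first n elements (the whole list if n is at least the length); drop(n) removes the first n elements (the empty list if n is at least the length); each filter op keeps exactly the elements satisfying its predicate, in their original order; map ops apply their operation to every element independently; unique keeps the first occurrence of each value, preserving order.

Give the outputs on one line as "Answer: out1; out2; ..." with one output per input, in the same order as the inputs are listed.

Execution, op by op:
  [36, 35, -49, 43, 13, -3, 15, 4, -18] -> [288, 280, -392, 344, 104, -24, 120, 32, -144] -> [-392, -144, -24, 32, 104, 120, 280, 288, 344] -> [784, 288, 48, -64, -208, -240, -560, -576, -688]
  [19, 15, -32] -> [152, 120, -256] -> [-256, 120, 152] -> [512, -240, -304]
  [-47, 32, 41, -46, 13, -3, 46, -28] -> [-376, 256, 328, -368, 104, -24, 368, -224] -> [-376, -368, -224, -24, 104, 256, 328, 368] -> [752, 736, 448, 48, -208, -512, -656, -736]
  [-4, -24, 3, -43, -48, 12, 17, 21] -> [-32, -192, 24, -344, -384, 96, 136, 168] -> [-384, -344, -192, -32, 24, 96, 136, 168] -> [768, 688, 384, 64, -48, -192, -272, -336]

[784, 288, 48, -64, -208, -240, -560, -576, -688]; [512, -240, -304]; [752, 736, 448, 48, -208, -512, -656, -736]; [768, 688, 384, 64, -48, -192, -272, -336]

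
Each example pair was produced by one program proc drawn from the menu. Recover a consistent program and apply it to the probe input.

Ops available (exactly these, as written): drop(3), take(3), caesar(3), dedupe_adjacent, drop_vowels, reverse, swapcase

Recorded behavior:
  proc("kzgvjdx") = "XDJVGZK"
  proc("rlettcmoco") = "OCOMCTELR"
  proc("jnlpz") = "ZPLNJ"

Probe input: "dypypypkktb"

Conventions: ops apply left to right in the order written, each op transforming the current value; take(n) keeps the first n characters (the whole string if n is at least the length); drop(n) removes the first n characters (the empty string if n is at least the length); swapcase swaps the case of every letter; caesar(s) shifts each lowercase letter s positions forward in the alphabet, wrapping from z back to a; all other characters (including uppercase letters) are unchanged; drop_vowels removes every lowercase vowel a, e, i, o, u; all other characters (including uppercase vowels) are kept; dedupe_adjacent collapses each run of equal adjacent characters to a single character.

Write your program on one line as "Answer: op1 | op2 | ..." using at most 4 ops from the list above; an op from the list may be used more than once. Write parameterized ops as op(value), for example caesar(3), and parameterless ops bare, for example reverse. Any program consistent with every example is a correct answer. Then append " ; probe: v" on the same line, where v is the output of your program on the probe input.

swapcase | dedupe_adjacent | reverse ; probe: "BTKPYPYPYD"

Check, running the answer program on each example:
  "kzgvjdx" -> "KZGVJDX" -> "KZGVJDX" -> "XDJVGZK"
  "rlettcmoco" -> "RLETTCMOCO" -> "RLETCMOCO" -> "OCOMCTELR"
  "jnlpz" -> "JNLPZ" -> "JNLPZ" -> "ZPLNJ"
  probe: "dypypypkktb" -> "DYPYPYPKKTB" -> "DYPYPYPKTB" -> "BTKPYPYPYD"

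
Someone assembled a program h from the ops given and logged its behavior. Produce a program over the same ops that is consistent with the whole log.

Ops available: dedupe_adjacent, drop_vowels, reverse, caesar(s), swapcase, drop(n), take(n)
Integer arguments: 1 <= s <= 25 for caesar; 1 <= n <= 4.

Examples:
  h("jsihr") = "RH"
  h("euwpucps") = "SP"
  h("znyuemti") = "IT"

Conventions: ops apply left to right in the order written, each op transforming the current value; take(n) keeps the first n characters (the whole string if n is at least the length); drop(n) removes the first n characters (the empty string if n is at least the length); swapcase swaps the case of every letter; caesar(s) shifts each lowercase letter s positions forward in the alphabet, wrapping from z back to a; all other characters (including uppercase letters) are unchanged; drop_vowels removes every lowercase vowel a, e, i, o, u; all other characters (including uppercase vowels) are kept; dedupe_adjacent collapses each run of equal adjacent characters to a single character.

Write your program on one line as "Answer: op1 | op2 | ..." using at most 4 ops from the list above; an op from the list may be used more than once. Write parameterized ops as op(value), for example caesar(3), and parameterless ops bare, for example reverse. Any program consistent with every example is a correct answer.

reverse | swapcase | take(4) | take(2)

Check, running the answer program on each example:
  "jsihr" -> "rhisj" -> "RHISJ" -> "RHIS" -> "RH"
  "euwpucps" -> "spcupwue" -> "SPCUPWUE" -> "SPCU" -> "SP"
  "znyuemti" -> "itmeuynz" -> "ITMEUYNZ" -> "ITME" -> "IT"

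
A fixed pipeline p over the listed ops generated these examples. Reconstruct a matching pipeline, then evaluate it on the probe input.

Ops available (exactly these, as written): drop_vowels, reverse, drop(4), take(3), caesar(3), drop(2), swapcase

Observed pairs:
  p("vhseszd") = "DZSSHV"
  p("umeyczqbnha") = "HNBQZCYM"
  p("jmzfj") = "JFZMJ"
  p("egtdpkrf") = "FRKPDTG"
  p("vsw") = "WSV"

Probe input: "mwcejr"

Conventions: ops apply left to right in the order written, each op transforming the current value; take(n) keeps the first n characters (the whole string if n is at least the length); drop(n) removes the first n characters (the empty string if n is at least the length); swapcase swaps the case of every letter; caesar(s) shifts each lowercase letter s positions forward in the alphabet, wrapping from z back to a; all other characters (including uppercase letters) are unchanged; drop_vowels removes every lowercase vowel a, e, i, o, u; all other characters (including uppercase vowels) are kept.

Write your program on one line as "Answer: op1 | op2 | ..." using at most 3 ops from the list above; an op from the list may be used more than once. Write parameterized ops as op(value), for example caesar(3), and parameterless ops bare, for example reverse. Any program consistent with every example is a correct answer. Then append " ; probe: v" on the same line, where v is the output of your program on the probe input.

drop_vowels | reverse | swapcase ; probe: "RJCWM"

Check, running the answer program on each example:
  "vhseszd" -> "vhsszd" -> "dzsshv" -> "DZSSHV"
  "umeyczqbnha" -> "myczqbnh" -> "hnbqzcym" -> "HNBQZCYM"
  "jmzfj" -> "jmzfj" -> "jfzmj" -> "JFZMJ"
  "egtdpkrf" -> "gtdpkrf" -> "frkpdtg" -> "FRKPDTG"
  "vsw" -> "vsw" -> "wsv" -> "WSV"
  probe: "mwcejr" -> "mwcjr" -> "rjcwm" -> "RJCWM"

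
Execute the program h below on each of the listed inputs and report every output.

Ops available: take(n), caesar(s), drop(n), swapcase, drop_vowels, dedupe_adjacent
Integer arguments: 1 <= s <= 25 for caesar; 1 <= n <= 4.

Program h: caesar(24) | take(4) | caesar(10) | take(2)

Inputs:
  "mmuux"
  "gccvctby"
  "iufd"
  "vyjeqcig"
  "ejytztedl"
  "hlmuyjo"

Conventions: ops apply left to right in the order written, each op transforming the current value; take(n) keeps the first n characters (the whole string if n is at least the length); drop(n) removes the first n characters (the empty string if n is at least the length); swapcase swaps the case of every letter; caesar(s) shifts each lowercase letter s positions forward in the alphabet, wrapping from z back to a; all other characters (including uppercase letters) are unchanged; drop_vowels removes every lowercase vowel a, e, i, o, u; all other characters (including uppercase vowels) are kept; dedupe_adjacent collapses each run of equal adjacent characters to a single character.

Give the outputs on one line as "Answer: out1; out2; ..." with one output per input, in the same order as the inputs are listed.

"uu"; "ok"; "qc"; "dg"; "mr"; "pt"

Execution, op by op:
  "mmuux" -> "kkssv" -> "kkss" -> "uucc" -> "uu"
  "gccvctby" -> "eaatarzw" -> "eaat" -> "okkd" -> "ok"
  "iufd" -> "gsdb" -> "gsdb" -> "qcnl" -> "qc"
  "vyjeqcig" -> "twhcoage" -> "twhc" -> "dgrm" -> "dg"
  "ejytztedl" -> "chwrxrcbj" -> "chwr" -> "mrgb" -> "mr"
  "hlmuyjo" -> "fjkswhm" -> "fjks" -> "ptuc" -> "pt"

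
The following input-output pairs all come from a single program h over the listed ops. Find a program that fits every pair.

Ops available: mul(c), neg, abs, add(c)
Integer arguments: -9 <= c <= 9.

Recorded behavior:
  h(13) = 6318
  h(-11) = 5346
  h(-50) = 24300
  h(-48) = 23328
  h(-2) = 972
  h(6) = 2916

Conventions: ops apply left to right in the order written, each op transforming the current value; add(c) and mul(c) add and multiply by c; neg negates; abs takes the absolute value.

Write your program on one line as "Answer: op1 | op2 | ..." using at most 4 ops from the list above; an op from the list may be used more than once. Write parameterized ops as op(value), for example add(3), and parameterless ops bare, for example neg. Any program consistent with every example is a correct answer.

abs | mul(9) | mul(-9) | mul(-6)

Check, running the answer program on each example:
  13 -> 13 -> 117 -> -1053 -> 6318
  -11 -> 11 -> 99 -> -891 -> 5346
  -50 -> 50 -> 450 -> -4050 -> 24300
  -48 -> 48 -> 432 -> -3888 -> 23328
  -2 -> 2 -> 18 -> -162 -> 972
  6 -> 6 -> 54 -> -486 -> 2916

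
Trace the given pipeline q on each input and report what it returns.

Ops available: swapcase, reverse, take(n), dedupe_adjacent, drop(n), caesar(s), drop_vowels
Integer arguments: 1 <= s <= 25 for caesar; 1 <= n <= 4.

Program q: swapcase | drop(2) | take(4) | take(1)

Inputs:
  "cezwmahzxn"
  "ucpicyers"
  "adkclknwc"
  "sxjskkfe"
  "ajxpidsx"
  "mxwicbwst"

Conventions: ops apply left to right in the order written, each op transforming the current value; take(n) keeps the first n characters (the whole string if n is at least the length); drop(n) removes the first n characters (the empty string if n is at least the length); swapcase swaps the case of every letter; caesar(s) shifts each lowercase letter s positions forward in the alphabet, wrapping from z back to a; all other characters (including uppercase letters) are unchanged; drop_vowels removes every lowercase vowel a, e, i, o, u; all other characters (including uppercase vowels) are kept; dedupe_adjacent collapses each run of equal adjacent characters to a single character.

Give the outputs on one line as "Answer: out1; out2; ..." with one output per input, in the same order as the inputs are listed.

"Z"; "P"; "K"; "J"; "X"; "W"

Execution, op by op:
  "cezwmahzxn" -> "CEZWMAHZXN" -> "ZWMAHZXN" -> "ZWMA" -> "Z"
  "ucpicyers" -> "UCPICYERS" -> "PICYERS" -> "PICY" -> "P"
  "adkclknwc" -> "ADKCLKNWC" -> "KCLKNWC" -> "KCLK" -> "K"
  "sxjskkfe" -> "SXJSKKFE" -> "JSKKFE" -> "JSKK" -> "J"
  "ajxpidsx" -> "AJXPIDSX" -> "XPIDSX" -> "XPID" -> "X"
  "mxwicbwst" -> "MXWICBWST" -> "WICBWST" -> "WICB" -> "W"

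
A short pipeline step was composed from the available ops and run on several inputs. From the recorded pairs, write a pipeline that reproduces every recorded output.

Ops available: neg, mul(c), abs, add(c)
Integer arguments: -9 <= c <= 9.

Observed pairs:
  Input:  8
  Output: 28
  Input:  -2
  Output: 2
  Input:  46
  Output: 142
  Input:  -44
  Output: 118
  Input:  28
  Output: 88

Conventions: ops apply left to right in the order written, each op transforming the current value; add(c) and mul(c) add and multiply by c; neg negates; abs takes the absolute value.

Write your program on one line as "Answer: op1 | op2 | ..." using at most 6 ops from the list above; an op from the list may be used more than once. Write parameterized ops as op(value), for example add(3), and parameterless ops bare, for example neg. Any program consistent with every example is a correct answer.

add(3) | mul(-3) | abs | neg | add(5) | abs

Check, running the answer program on each example:
  8 -> 11 -> -33 -> 33 -> -33 -> -28 -> 28
  -2 -> 1 -> -3 -> 3 -> -3 -> 2 -> 2
  46 -> 49 -> -147 -> 147 -> -147 -> -142 -> 142
  -44 -> -41 -> 123 -> 123 -> -123 -> -118 -> 118
  28 -> 31 -> -93 -> 93 -> -93 -> -88 -> 88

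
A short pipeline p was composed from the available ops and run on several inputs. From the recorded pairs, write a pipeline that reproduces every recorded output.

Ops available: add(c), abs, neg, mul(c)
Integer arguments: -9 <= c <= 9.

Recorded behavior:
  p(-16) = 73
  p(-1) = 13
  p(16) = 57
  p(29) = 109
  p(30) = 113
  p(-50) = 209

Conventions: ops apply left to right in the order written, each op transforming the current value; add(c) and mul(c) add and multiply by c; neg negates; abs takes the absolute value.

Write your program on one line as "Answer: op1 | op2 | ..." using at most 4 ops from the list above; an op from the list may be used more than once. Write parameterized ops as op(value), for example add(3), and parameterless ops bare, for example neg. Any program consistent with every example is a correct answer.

add(-2) | mul(4) | abs | add(1)

Check, running the answer program on each example:
  -16 -> -18 -> -72 -> 72 -> 73
  -1 -> -3 -> -12 -> 12 -> 13
  16 -> 14 -> 56 -> 56 -> 57
  29 -> 27 -> 108 -> 108 -> 109
  30 -> 28 -> 112 -> 112 -> 113
  -50 -> -52 -> -208 -> 208 -> 209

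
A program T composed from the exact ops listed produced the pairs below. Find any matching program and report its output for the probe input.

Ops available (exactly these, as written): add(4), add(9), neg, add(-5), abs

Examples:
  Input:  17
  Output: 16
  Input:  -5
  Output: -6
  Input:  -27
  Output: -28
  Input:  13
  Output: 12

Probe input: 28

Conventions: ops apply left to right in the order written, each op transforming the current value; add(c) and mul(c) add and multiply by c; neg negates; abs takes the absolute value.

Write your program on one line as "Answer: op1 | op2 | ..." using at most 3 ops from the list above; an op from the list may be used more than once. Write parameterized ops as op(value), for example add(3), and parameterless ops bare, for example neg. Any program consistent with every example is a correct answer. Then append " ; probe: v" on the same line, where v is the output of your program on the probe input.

add(-5) | add(4) ; probe: 27

Check, running the answer program on each example:
  17 -> 12 -> 16
  -5 -> -10 -> -6
  -27 -> -32 -> -28
  13 -> 8 -> 12
  probe: 28 -> 23 -> 27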